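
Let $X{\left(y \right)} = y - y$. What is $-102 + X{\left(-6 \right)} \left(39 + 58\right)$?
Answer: $-102$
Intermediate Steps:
$X{\left(y \right)} = 0$
$-102 + X{\left(-6 \right)} \left(39 + 58\right) = -102 + 0 \left(39 + 58\right) = -102 + 0 \cdot 97 = -102 + 0 = -102$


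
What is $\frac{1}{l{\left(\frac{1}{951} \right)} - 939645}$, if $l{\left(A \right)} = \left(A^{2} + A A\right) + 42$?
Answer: $- \frac{904401}{849777892801} \approx -1.0643 \cdot 10^{-6}$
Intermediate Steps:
$l{\left(A \right)} = 42 + 2 A^{2}$ ($l{\left(A \right)} = \left(A^{2} + A^{2}\right) + 42 = 2 A^{2} + 42 = 42 + 2 A^{2}$)
$\frac{1}{l{\left(\frac{1}{951} \right)} - 939645} = \frac{1}{\left(42 + 2 \left(\frac{1}{951}\right)^{2}\right) - 939645} = \frac{1}{\left(42 + \frac{2}{904401}\right) - 939645} = \frac{1}{\frac{37984844}{904401} - 939645} = \frac{1}{- \frac{849777892801}{904401}} = - \frac{904401}{849777892801}$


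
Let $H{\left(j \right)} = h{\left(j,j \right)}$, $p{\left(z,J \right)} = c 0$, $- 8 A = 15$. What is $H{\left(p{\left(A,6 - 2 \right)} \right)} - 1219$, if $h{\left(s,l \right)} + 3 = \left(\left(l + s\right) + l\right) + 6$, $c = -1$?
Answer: $-1216$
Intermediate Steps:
$A = - \frac{15}{8}$ ($A = \left(- \frac{1}{8}\right) 15 = - \frac{15}{8} \approx -1.875$)
$h{\left(s,l \right)} = 3 + s + 2 l$ ($h{\left(s,l \right)} = -3 + \left(\left(\left(l + s\right) + l\right) + 6\right) = -3 + \left(\left(s + 2 l\right) + 6\right) = -3 + \left(6 + s + 2 l\right) = 3 + s + 2 l$)
$p{\left(z,J \right)} = 0$ ($p{\left(z,J \right)} = \left(-1\right) 0 = 0$)
$H{\left(j \right)} = 3 + 3 j$ ($H{\left(j \right)} = 3 + j + 2 j = 3 + 3 j$)
$H{\left(p{\left(A,6 - 2 \right)} \right)} - 1219 = \left(3 + 3 \cdot 0\right) - 1219 = \left(3 + 0\right) - 1219 = 3 - 1219 = -1216$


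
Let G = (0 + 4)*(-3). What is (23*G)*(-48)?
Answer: 13248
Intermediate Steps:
G = -12 (G = 4*(-3) = -12)
(23*G)*(-48) = (23*(-12))*(-48) = -276*(-48) = 13248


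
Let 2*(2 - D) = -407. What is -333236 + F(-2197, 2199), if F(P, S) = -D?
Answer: -666883/2 ≈ -3.3344e+5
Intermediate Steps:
D = 411/2 (D = 2 - ½*(-407) = 2 + 407/2 = 411/2 ≈ 205.50)
F(P, S) = -411/2 (F(P, S) = -1*411/2 = -411/2)
-333236 + F(-2197, 2199) = -333236 - 411/2 = -666883/2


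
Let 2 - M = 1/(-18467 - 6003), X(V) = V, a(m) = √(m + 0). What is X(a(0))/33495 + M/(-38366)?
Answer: -48941/938816020 ≈ -5.2131e-5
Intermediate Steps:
a(m) = √m
M = 48941/24470 (M = 2 - 1/(-18467 - 6003) = 2 - 1/(-24470) = 2 - 1*(-1/24470) = 2 + 1/24470 = 48941/24470 ≈ 2.0000)
X(a(0))/33495 + M/(-38366) = √0/33495 + (48941/24470)/(-38366) = 0*(1/33495) + (48941/24470)*(-1/38366) = 0 - 48941/938816020 = -48941/938816020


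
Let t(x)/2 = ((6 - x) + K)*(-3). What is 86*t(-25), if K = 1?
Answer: -16512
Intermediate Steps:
t(x) = -42 + 6*x (t(x) = 2*(((6 - x) + 1)*(-3)) = 2*((7 - x)*(-3)) = 2*(-21 + 3*x) = -42 + 6*x)
86*t(-25) = 86*(-42 + 6*(-25)) = 86*(-42 - 150) = 86*(-192) = -16512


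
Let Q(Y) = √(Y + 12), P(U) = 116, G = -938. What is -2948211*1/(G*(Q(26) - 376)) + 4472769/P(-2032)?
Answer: 21173177064495/549239468 - 421173*√38/18939292 ≈ 38550.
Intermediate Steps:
Q(Y) = √(12 + Y)
-2948211*1/(G*(Q(26) - 376)) + 4472769/P(-2032) = -2948211*(-1/(938*(√(12 + 26) - 376))) + 4472769/116 = -2948211*(-1/(938*(√38 - 376))) + 4472769*(1/116) = -2948211*(-1/(938*(-376 + √38))) + 4472769/116 = -2948211/(352688 - 938*√38) + 4472769/116 = 4472769/116 - 2948211/(352688 - 938*√38)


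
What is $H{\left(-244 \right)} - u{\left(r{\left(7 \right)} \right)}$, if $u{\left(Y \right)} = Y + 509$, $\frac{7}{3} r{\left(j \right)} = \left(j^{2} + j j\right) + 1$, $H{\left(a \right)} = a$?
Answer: $- \frac{5568}{7} \approx -795.43$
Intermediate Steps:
$r{\left(j \right)} = \frac{3}{7} + \frac{6 j^{2}}{7}$ ($r{\left(j \right)} = \frac{3 \left(\left(j^{2} + j j\right) + 1\right)}{7} = \frac{3 \left(\left(j^{2} + j^{2}\right) + 1\right)}{7} = \frac{3 \left(2 j^{2} + 1\right)}{7} = \frac{3 \left(1 + 2 j^{2}\right)}{7} = \frac{3}{7} + \frac{6 j^{2}}{7}$)
$u{\left(Y \right)} = 509 + Y$
$H{\left(-244 \right)} - u{\left(r{\left(7 \right)} \right)} = -244 - \left(509 + \left(\frac{3}{7} + \frac{6 \cdot 7^{2}}{7}\right)\right) = -244 - \left(509 + \left(\frac{3}{7} + \frac{6}{7} \cdot 49\right)\right) = -244 - \left(509 + \left(\frac{3}{7} + 42\right)\right) = -244 - \left(509 + \frac{297}{7}\right) = -244 - \frac{3860}{7} = - \frac{5568}{7}$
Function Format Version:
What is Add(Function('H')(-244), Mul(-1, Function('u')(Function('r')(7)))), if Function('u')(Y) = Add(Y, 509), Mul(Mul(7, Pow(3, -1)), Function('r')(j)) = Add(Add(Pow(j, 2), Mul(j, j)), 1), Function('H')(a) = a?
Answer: Rational(-5568, 7) ≈ -795.43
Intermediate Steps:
Function('r')(j) = Add(Rational(3, 7), Mul(Rational(6, 7), Pow(j, 2))) (Function('r')(j) = Mul(Rational(3, 7), Add(Add(Pow(j, 2), Mul(j, j)), 1)) = Mul(Rational(3, 7), Add(Add(Pow(j, 2), Pow(j, 2)), 1)) = Mul(Rational(3, 7), Add(Mul(2, Pow(j, 2)), 1)) = Mul(Rational(3, 7), Add(1, Mul(2, Pow(j, 2)))) = Add(Rational(3, 7), Mul(Rational(6, 7), Pow(j, 2))))
Function('u')(Y) = Add(509, Y)
Add(Function('H')(-244), Mul(-1, Function('u')(Function('r')(7)))) = Add(-244, Mul(-1, Add(509, Add(Rational(3, 7), Mul(Rational(6, 7), Pow(7, 2)))))) = Add(-244, Mul(-1, Add(509, Add(Rational(3, 7), Mul(Rational(6, 7), 49))))) = Add(-244, Mul(-1, Add(509, Add(Rational(3, 7), 42)))) = Add(-244, Mul(-1, Add(509, Rational(297, 7)))) = Add(-244, Mul(-1, Rational(3860, 7))) = Add(-244, Rational(-3860, 7)) = Rational(-5568, 7)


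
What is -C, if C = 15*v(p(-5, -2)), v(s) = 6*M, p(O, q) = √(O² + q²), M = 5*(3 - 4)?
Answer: 450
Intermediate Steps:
M = -5 (M = 5*(-1) = -5)
v(s) = -30 (v(s) = 6*(-5) = -30)
C = -450 (C = 15*(-30) = -450)
-C = -1*(-450) = 450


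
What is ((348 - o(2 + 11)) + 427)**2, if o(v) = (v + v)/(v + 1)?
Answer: 29289744/49 ≈ 5.9775e+5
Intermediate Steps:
o(v) = 2*v/(1 + v) (o(v) = (2*v)/(1 + v) = 2*v/(1 + v))
((348 - o(2 + 11)) + 427)**2 = ((348 - 2*(2 + 11)/(1 + (2 + 11))) + 427)**2 = ((348 - 2*13/(1 + 13)) + 427)**2 = ((348 - 2*13/14) + 427)**2 = ((348 - 1*13/7) + 427)**2 = ((348 - 13/7) + 427)**2 = (2423/7 + 427)**2 = (5412/7)**2 = 29289744/49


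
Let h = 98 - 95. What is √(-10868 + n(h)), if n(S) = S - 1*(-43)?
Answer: I*√10822 ≈ 104.03*I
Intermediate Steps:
h = 3
n(S) = 43 + S (n(S) = S + 43 = 43 + S)
√(-10868 + n(h)) = √(-10868 + (43 + 3)) = √(-10868 + 46) = √(-10822) = I*√10822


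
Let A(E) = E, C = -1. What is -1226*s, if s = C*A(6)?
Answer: 7356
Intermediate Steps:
s = -6 (s = -1*6 = -6)
-1226*s = -1226*(-6) = 7356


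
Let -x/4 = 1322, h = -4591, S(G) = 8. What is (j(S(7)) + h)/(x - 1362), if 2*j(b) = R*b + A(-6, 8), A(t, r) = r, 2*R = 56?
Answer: 179/266 ≈ 0.67293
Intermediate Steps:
R = 28 (R = (½)*56 = 28)
x = -5288 (x = -4*1322 = -5288)
j(b) = 4 + 14*b (j(b) = (28*b + 8)/2 = (8 + 28*b)/2 = 4 + 14*b)
(j(S(7)) + h)/(x - 1362) = ((4 + 14*8) - 4591)/(-5288 - 1362) = ((4 + 112) - 4591)/(-6650) = (116 - 4591)*(-1/6650) = -4475*(-1/6650) = 179/266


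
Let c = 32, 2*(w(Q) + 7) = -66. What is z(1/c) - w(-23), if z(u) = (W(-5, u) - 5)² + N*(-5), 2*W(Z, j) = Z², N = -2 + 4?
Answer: 345/4 ≈ 86.250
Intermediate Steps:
N = 2
w(Q) = -40 (w(Q) = -7 + (½)*(-66) = -7 - 33 = -40)
W(Z, j) = Z²/2
z(u) = 185/4 (z(u) = ((½)*(-5)² - 5)² + 2*(-5) = ((½)*25 - 5)² - 10 = (25/2 - 5)² - 10 = (15/2)² - 10 = 225/4 - 10 = 185/4)
z(1/c) - w(-23) = 185/4 - 1*(-40) = 185/4 + 40 = 345/4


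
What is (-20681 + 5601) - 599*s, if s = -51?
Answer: 15469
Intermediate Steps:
(-20681 + 5601) - 599*s = (-20681 + 5601) - 599*(-51) = -15080 + 30549 = 15469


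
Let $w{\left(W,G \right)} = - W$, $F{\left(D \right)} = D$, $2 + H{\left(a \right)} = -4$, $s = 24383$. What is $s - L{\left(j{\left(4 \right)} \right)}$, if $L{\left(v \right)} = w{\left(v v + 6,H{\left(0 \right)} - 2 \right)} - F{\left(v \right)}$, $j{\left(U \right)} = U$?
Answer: $24409$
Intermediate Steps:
$H{\left(a \right)} = -6$ ($H{\left(a \right)} = -2 - 4 = -6$)
$L{\left(v \right)} = -6 - v - v^{2}$ ($L{\left(v \right)} = - (v v + 6) - v = - (v^{2} + 6) - v = - (6 + v^{2}) - v = \left(-6 - v^{2}\right) - v = -6 - v - v^{2}$)
$s - L{\left(j{\left(4 \right)} \right)} = 24383 - \left(-6 - 4 - 4^{2}\right) = 24383 - \left(-6 - 4 - 16\right) = 24383 - -26 = 24383 + 26 = 24409$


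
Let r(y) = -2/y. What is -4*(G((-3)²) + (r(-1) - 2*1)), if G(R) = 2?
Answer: -8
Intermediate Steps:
-4*(G((-3)²) + (r(-1) - 2*1)) = -4*(2 + (-2/(-1) - 2*1)) = -4*(2 + (-2*(-1) - 2)) = -4*(2 + (2 - 2)) = -4*(2 + 0) = -4*2 = -8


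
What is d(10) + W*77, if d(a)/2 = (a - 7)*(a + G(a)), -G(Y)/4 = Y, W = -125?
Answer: -9805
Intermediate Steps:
G(Y) = -4*Y
d(a) = -6*a*(-7 + a) (d(a) = 2*((a - 7)*(a - 4*a)) = 2*((-7 + a)*(-3*a)) = 2*(-3*a*(-7 + a)) = -6*a*(-7 + a))
d(10) + W*77 = 6*10*(7 - 1*10) - 125*77 = 6*10*(7 - 10) - 9625 = 6*10*(-3) - 9625 = -180 - 9625 = -9805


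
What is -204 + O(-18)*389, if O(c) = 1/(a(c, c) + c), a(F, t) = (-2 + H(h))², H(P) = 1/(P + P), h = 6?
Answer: -476868/2063 ≈ -231.15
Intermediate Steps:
H(P) = 1/(2*P)
a(F, t) = 529/144 (a(F, t) = (-2 + (½)/6)² = (-2 + (½)*(⅙))² = (-2 + 1/12)² = (-23/12)² = 529/144)
O(c) = 1/(529/144 + c)
-204 + O(-18)*389 = -204 + (144/(529 + 144*(-18)))*389 = -204 + (144/(529 - 2592))*389 = -204 + (144/(-2063))*389 = -204 + (144*(-1/2063))*389 = -204 - 144/2063*389 = -204 - 56016/2063 = -476868/2063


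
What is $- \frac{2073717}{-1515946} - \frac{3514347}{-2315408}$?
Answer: $\frac{5064530604399}{1755016747984} \approx 2.8857$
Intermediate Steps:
$- \frac{2073717}{-1515946} - \frac{3514347}{-2315408} = \left(-2073717\right) \left(- \frac{1}{1515946}\right) - - \frac{3514347}{2315408} = \frac{2073717}{1515946} + \frac{3514347}{2315408} = \frac{5064530604399}{1755016747984}$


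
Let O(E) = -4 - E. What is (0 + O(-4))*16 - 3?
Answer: -3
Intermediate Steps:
(0 + O(-4))*16 - 3 = (0 + (-4 - 1*(-4)))*16 - 3 = (0 + (-4 + 4))*16 - 3 = (0 + 0)*16 - 3 = 0*16 - 3 = 0 - 3 = -3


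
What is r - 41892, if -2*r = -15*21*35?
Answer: -72759/2 ≈ -36380.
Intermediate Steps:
r = 11025/2 (r = -(-15*21)*35/2 = -(-315)*35/2 = -½*(-11025) = 11025/2 ≈ 5512.5)
r - 41892 = 11025/2 - 41892 = -72759/2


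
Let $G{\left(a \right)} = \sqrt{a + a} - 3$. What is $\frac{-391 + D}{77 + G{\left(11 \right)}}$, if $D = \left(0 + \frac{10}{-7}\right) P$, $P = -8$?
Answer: $- \frac{98309}{19089} + \frac{2657 \sqrt{22}}{38178} \approx -4.8236$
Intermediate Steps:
$D = \frac{80}{7}$ ($D = \left(0 + \frac{10}{-7}\right) \left(-8\right) = \left(0 + 10 \left(- \frac{1}{7}\right)\right) \left(-8\right) = \left(0 - \frac{10}{7}\right) \left(-8\right) = \left(- \frac{10}{7}\right) \left(-8\right) = \frac{80}{7} \approx 11.429$)
$G{\left(a \right)} = -3 + \sqrt{2} \sqrt{a}$ ($G{\left(a \right)} = \sqrt{2 a} - 3 = \sqrt{2} \sqrt{a} - 3 = -3 + \sqrt{2} \sqrt{a}$)
$\frac{-391 + D}{77 + G{\left(11 \right)}} = \frac{-391 + \frac{80}{7}}{77 - \left(3 - \sqrt{2} \sqrt{11}\right)} = - \frac{2657}{7 \left(77 - \left(3 - \sqrt{22}\right)\right)} = - \frac{2657}{7 \left(74 + \sqrt{22}\right)}$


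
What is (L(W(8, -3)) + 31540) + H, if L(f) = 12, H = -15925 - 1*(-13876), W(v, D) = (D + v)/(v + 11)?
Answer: 29503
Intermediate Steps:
W(v, D) = (D + v)/(11 + v)
H = -2049 (H = -15925 + 13876 = -2049)
(L(W(8, -3)) + 31540) + H = (12 + 31540) - 2049 = 31552 - 2049 = 29503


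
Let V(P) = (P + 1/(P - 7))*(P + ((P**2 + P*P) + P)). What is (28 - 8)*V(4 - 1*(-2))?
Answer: 8400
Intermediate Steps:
V(P) = (P + 1/(-7 + P))*(2*P + 2*P**2) (V(P) = (P + 1/(-7 + P))*(P + ((P**2 + P**2) + P)) = (P + 1/(-7 + P))*(P + (2*P**2 + P)) = (P + 1/(-7 + P))*(P + (P + 2*P**2)) = (P + 1/(-7 + P))*(2*P + 2*P**2))
(28 - 8)*V(4 - 1*(-2)) = (28 - 8)*(2*(4 - 1*(-2))*(1 + (4 - 1*(-2))**3 - 6*(4 - 1*(-2)) - 6*(4 - 1*(-2))**2)/(-7 + (4 - 1*(-2)))) = 20*(2*(4 + 2)*(1 + (4 + 2)**3 - 6*(4 + 2) - 6*(4 + 2)**2)/(-7 + (4 + 2))) = 20*(2*6*(1 + 6**3 - 6*6 - 6*6**2)/(-7 + 6)) = 20*(2*6*(1 + 216 - 36 - 6*36)/(-1)) = 20*(2*6*(-1)*(1 + 216 - 36 - 216)) = 20*(2*6*(-1)*(-35)) = 20*420 = 8400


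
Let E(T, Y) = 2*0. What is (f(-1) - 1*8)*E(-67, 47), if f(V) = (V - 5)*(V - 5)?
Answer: 0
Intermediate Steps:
E(T, Y) = 0
f(V) = (-5 + V)**2 (f(V) = (-5 + V)*(-5 + V) = (-5 + V)**2)
(f(-1) - 1*8)*E(-67, 47) = ((-5 - 1)**2 - 1*8)*0 = ((-6)**2 - 8)*0 = (36 - 8)*0 = 28*0 = 0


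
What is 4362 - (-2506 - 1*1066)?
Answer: 7934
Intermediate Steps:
4362 - (-2506 - 1*1066) = 4362 - (-2506 - 1066) = 4362 - 1*(-3572) = 4362 + 3572 = 7934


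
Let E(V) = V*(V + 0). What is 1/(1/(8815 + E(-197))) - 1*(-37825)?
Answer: 85449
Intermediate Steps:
E(V) = V² (E(V) = V*V = V²)
1/(1/(8815 + E(-197))) - 1*(-37825) = 1/(1/(8815 + (-197)²)) - 1*(-37825) = 1/(1/(8815 + 38809)) + 37825 = 1/(1/47624) + 37825 = 47624 + 37825 = 85449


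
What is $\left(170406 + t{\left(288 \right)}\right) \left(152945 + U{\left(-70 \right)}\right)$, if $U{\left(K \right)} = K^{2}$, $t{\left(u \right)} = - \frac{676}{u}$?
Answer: $\frac{645536749745}{24} \approx 2.6897 \cdot 10^{10}$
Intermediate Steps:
$\left(170406 + t{\left(288 \right)}\right) \left(152945 + U{\left(-70 \right)}\right) = \left(170406 - \frac{676}{288}\right) \left(152945 + \left(-70\right)^{2}\right) = \left(170406 - \frac{169}{72}\right) \left(152945 + 4900\right) = \left(170406 - \frac{169}{72}\right) 157845 = \frac{12269063}{72} \cdot 157845 = \frac{645536749745}{24}$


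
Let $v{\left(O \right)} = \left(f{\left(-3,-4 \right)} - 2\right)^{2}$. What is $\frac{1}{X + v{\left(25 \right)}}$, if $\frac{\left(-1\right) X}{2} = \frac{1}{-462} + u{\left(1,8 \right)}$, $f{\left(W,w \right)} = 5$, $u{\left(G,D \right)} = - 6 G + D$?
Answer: $\frac{231}{1156} \approx 0.19983$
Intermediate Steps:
$u{\left(G,D \right)} = D - 6 G$
$X = - \frac{923}{231}$ ($X = - 2 \left(\frac{1}{-462} + \left(8 - 6\right)\right) = - 2 \left(- \frac{1}{462} + \left(8 - 6\right)\right) = - 2 \left(- \frac{1}{462} + 2\right) = \left(-2\right) \frac{923}{462} = - \frac{923}{231} \approx -3.9957$)
$v{\left(O \right)} = 9$ ($v{\left(O \right)} = \left(5 - 2\right)^{2} = 3^{2} = 9$)
$\frac{1}{X + v{\left(25 \right)}} = \frac{1}{- \frac{923}{231} + 9} = \frac{1}{\frac{1156}{231}} = \frac{231}{1156}$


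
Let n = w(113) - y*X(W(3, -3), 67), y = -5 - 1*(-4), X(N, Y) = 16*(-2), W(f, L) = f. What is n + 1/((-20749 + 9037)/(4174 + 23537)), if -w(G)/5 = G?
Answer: -2339925/3904 ≈ -599.37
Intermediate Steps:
X(N, Y) = -32
w(G) = -5*G
y = -1 (y = -5 + 4 = -1)
n = -597 (n = -5*113 - (-1)*(-32) = -565 - 1*32 = -565 - 32 = -597)
n + 1/((-20749 + 9037)/(4174 + 23537)) = -597 + 1/((-20749 + 9037)/(4174 + 23537)) = -597 + 1/(-11712/27711) = -597 + 1/(-11712*1/27711) = -597 + 1/(-3904/9237) = -597 - 9237/3904 = -2339925/3904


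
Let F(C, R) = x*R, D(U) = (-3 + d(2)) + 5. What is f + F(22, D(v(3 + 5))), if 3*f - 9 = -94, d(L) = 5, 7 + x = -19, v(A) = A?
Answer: -631/3 ≈ -210.33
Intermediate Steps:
x = -26 (x = -7 - 19 = -26)
D(U) = 7 (D(U) = (-3 + 5) + 5 = 2 + 5 = 7)
F(C, R) = -26*R
f = -85/3 (f = 3 + (⅓)*(-94) = 3 - 94/3 = -85/3 ≈ -28.333)
f + F(22, D(v(3 + 5))) = -85/3 - 26*7 = -85/3 - 182 = -631/3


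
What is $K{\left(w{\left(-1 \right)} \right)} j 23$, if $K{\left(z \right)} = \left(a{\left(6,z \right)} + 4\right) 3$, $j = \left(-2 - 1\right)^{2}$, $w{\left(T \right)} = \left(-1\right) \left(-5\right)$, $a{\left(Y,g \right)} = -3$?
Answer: $621$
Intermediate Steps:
$w{\left(T \right)} = 5$
$j = 9$ ($j = \left(-3\right)^{2} = 9$)
$K{\left(z \right)} = 3$ ($K{\left(z \right)} = \left(-3 + 4\right) 3 = 1 \cdot 3 = 3$)
$K{\left(w{\left(-1 \right)} \right)} j 23 = 3 \cdot 9 \cdot 23 = 27 \cdot 23 = 621$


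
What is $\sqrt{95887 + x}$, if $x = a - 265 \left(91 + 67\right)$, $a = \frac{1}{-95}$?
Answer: $\frac{\sqrt{487503330}}{95} \approx 232.42$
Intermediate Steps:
$a = - \frac{1}{95} \approx -0.010526$
$x = - \frac{3977651}{95}$ ($x = - \frac{1}{95} - 265 \left(91 + 67\right) = - \frac{1}{95} - 41870 = - \frac{3977651}{95} \approx -41870.0$)
$\sqrt{95887 + x} = \sqrt{95887 - \frac{3977651}{95}} = \sqrt{\frac{5131614}{95}} = \frac{\sqrt{487503330}}{95}$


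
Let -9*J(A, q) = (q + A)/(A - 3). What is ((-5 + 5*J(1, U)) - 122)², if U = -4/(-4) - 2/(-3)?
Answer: 11621281/729 ≈ 15941.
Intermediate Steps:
U = 5/3 (U = -4*(-¼) - 2*(-⅓) = 1 + ⅔ = 5/3 ≈ 1.6667)
J(A, q) = -(A + q)/(9*(-3 + A)) (J(A, q) = -(q + A)/(9*(A - 3)) = -(A + q)/(9*(-3 + A)))
((-5 + 5*J(1, U)) - 122)² = ((-5 + 5*((-1*1 - 1*5/3)/(9*(-3 + 1)))) - 122)² = ((-5 + 5*((⅑)*(-1 - 5/3)/(-2))) - 122)² = ((-5 + 5*((⅑)*(-½)*(-8/3))) - 122)² = ((-5 + 5*(4/27)) - 122)² = ((-5 + 20/27) - 122)² = (-115/27 - 122)² = (-3409/27)² = 11621281/729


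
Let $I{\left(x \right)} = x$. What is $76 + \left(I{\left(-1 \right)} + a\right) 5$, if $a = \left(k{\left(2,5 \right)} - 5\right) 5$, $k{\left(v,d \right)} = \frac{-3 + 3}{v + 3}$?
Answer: $-54$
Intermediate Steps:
$k{\left(v,d \right)} = 0$ ($k{\left(v,d \right)} = \frac{0}{3 + v} = 0$)
$a = -25$ ($a = \left(0 - 5\right) 5 = \left(-5\right) 5 = -25$)
$76 + \left(I{\left(-1 \right)} + a\right) 5 = 76 + \left(-1 - 25\right) 5 = 76 - 130 = -54$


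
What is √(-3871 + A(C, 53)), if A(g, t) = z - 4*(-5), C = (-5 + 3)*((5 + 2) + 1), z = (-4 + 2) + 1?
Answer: 6*I*√107 ≈ 62.064*I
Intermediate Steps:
z = -1 (z = -2 + 1 = -1)
C = -16 (C = -2*(7 + 1) = -2*8 = -16)
A(g, t) = 19 (A(g, t) = -1 - 4*(-5) = -1 + 20 = 19)
√(-3871 + A(C, 53)) = √(-3871 + 19) = √(-3852) = 6*I*√107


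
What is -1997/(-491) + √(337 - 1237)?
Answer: 1997/491 + 30*I ≈ 4.0672 + 30.0*I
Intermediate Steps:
-1997/(-491) + √(337 - 1237) = -1997*(-1/491) + √(-900) = 1997/491 + 30*I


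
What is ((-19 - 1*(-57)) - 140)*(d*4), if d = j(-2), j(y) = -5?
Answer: 2040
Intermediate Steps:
d = -5
((-19 - 1*(-57)) - 140)*(d*4) = ((-19 - 1*(-57)) - 140)*(-5*4) = ((-19 + 57) - 140)*(-20) = (38 - 140)*(-20) = -102*(-20) = 2040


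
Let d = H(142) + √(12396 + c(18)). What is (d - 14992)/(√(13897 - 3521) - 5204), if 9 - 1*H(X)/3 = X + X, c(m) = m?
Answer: 20577917/6767810 - 1301*√12414/6767810 - √8050479/6767810 + 15817*√2594/13535620 ≈ 3.0782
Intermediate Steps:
H(X) = 27 - 6*X (H(X) = 27 - 3*(X + X) = 27 - 6*X)
d = -825 + √12414 (d = (27 - 6*142) + √(12396 + 18) = (27 - 852) + √12414 = -825 + √12414 ≈ -713.58)
(d - 14992)/(√(13897 - 3521) - 5204) = ((-825 + √12414) - 14992)/(√(13897 - 3521) - 5204) = (-15817 + √12414)/(√10376 - 5204) = (-15817 + √12414)/(2*√2594 - 5204) = (-15817 + √12414)/(-5204 + 2*√2594)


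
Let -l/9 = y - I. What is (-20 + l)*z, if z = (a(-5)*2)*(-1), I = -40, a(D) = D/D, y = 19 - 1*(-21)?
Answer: 1480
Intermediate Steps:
y = 40 (y = 19 + 21 = 40)
a(D) = 1
l = -720 (l = -9*(40 - 1*(-40)) = -9*(40 + 40) = -9*80 = -720)
z = -2 (z = (1*2)*(-1) = 2*(-1) = -2)
(-20 + l)*z = (-20 - 720)*(-2) = -740*(-2) = 1480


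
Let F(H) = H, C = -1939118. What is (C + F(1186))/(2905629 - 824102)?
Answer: -1937932/2081527 ≈ -0.93102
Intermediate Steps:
(C + F(1186))/(2905629 - 824102) = (-1939118 + 1186)/(2905629 - 824102) = -1937932/2081527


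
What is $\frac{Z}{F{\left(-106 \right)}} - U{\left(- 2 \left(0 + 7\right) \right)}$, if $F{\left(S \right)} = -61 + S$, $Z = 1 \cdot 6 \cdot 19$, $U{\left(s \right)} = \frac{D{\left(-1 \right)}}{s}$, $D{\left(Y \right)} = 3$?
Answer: $- \frac{1095}{2338} \approx -0.46835$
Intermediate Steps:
$U{\left(s \right)} = \frac{3}{s}$
$Z = 114$ ($Z = 6 \cdot 19 = 114$)
$\frac{Z}{F{\left(-106 \right)}} - U{\left(- 2 \left(0 + 7\right) \right)} = \frac{114}{-61 - 106} - \frac{3}{\left(-2\right) \left(0 + 7\right)} = \frac{114}{-167} - \frac{3}{\left(-2\right) 7} = 114 \left(- \frac{1}{167}\right) - \frac{3}{-14} = - \frac{114}{167} - 3 \left(- \frac{1}{14}\right) = - \frac{114}{167} - - \frac{3}{14} = - \frac{114}{167} + \frac{3}{14} = - \frac{1095}{2338}$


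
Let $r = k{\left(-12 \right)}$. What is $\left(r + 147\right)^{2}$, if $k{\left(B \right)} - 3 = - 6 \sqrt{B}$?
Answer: $22068 - 3600 i \sqrt{3} \approx 22068.0 - 6235.4 i$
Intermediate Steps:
$k{\left(B \right)} = 3 - 6 \sqrt{B}$
$r = 3 - 12 i \sqrt{3}$ ($r = 3 - 6 \sqrt{-12} = 3 - 6 \cdot 2 i \sqrt{3} = 3 - 12 i \sqrt{3} \approx 3.0 - 20.785 i$)
$\left(r + 147\right)^{2} = \left(\left(3 - 12 i \sqrt{3}\right) + 147\right)^{2} = \left(150 - 12 i \sqrt{3}\right)^{2}$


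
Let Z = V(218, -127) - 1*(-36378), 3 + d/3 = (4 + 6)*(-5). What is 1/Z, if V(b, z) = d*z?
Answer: 1/56571 ≈ 1.7677e-5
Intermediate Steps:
d = -159 (d = -9 + 3*((4 + 6)*(-5)) = -9 + 3*(10*(-5)) = -9 + 3*(-50) = -9 - 150 = -159)
V(b, z) = -159*z
Z = 56571 (Z = -159*(-127) - 1*(-36378) = 20193 + 36378 = 56571)
1/Z = 1/56571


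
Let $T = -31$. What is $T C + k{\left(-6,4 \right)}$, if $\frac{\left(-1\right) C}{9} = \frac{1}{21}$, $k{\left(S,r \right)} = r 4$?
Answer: $\frac{205}{7} \approx 29.286$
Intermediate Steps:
$k{\left(S,r \right)} = 4 r$
$C = - \frac{3}{7}$ ($C = - \frac{9}{21} = \left(-9\right) \frac{1}{21} = - \frac{3}{7} \approx -0.42857$)
$T C + k{\left(-6,4 \right)} = \left(-31\right) \left(- \frac{3}{7}\right) + 4 \cdot 4 = \frac{93}{7} + 16 = \frac{205}{7}$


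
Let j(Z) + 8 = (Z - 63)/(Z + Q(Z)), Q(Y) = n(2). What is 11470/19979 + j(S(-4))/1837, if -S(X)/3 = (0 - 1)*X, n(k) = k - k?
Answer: 84141707/146805692 ≈ 0.57315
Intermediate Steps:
n(k) = 0
Q(Y) = 0
S(X) = 3*X (S(X) = -3*(0 - 1)*X = -(-3)*X = 3*X)
j(Z) = -8 + (-63 + Z)/Z (j(Z) = -8 + (Z - 63)/(Z + 0) = -8 + (-63 + Z)/Z)
11470/19979 + j(S(-4))/1837 = 11470/19979 + (-7 - 63/(3*(-4)))/1837 = 11470*(1/19979) + (-7 - 63/(-12))*(1/1837) = 11470/19979 + (-7 - 63*(-1/12))*(1/1837) = 11470/19979 + (-7 + 21/4)*(1/1837) = 11470/19979 - 7/4*1/1837 = 11470/19979 - 7/7348 = 84141707/146805692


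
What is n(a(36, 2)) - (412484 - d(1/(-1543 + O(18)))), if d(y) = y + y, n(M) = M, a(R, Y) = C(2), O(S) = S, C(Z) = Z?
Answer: -629035052/1525 ≈ -4.1248e+5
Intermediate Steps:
a(R, Y) = 2
d(y) = 2*y
n(a(36, 2)) - (412484 - d(1/(-1543 + O(18)))) = 2 - (412484 - 2/(-1543 + 18)) = 2 - (412484 - 2/(-1525)) = 2 - (412484 - 2*(-1)/1525) = 2 - (412484 - 1*(-2/1525)) = 2 - (412484 + 2/1525) = 2 - 1*629038102/1525 = 2 - 629038102/1525 = -629035052/1525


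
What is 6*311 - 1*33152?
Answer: -31286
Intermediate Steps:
6*311 - 1*33152 = 1866 - 33152 = -31286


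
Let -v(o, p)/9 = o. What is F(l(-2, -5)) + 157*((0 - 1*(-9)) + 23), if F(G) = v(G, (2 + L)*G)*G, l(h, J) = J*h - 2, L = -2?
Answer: 4448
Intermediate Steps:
v(o, p) = -9*o
l(h, J) = -2 + J*h
F(G) = -9*G**2 (F(G) = (-9*G)*G = -9*G**2)
F(l(-2, -5)) + 157*((0 - 1*(-9)) + 23) = -9*(-2 - 5*(-2))**2 + 157*((0 - 1*(-9)) + 23) = -9*(-2 + 10)**2 + 157*((0 + 9) + 23) = -9*8**2 + 157*(9 + 23) = -9*64 + 157*32 = -576 + 5024 = 4448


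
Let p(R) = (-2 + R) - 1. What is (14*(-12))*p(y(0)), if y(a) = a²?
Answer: 504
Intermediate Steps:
p(R) = -3 + R
(14*(-12))*p(y(0)) = (14*(-12))*(-3 + 0²) = -168*(-3 + 0) = -168*(-3) = 504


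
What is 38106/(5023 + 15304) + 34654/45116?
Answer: 1211801077/458536466 ≈ 2.6428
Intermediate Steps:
38106/(5023 + 15304) + 34654/45116 = 38106/20327 + 34654*(1/45116) = 38106*(1/20327) + 17327/22558 = 38106/20327 + 17327/22558 = 1211801077/458536466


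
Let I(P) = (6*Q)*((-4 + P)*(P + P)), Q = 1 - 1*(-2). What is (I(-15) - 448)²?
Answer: 96275344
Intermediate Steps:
Q = 3 (Q = 1 + 2 = 3)
I(P) = 36*P*(-4 + P) (I(P) = (6*3)*((-4 + P)*(P + P)) = 18*((-4 + P)*(2*P)) = 18*(2*P*(-4 + P)) = 36*P*(-4 + P))
(I(-15) - 448)² = (36*(-15)*(-4 - 15) - 448)² = (36*(-15)*(-19) - 448)² = (10260 - 448)² = 9812² = 96275344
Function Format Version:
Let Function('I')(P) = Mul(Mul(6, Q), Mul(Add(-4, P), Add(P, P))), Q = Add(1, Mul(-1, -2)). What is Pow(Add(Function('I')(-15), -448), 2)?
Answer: 96275344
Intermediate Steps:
Q = 3 (Q = Add(1, 2) = 3)
Function('I')(P) = Mul(36, P, Add(-4, P)) (Function('I')(P) = Mul(Mul(6, 3), Mul(Add(-4, P), Add(P, P))) = Mul(18, Mul(Add(-4, P), Mul(2, P))) = Mul(18, Mul(2, P, Add(-4, P))) = Mul(36, P, Add(-4, P)))
Pow(Add(Function('I')(-15), -448), 2) = Pow(Add(Mul(36, -15, Add(-4, -15)), -448), 2) = Pow(Add(Mul(36, -15, -19), -448), 2) = Pow(Add(10260, -448), 2) = Pow(9812, 2) = 96275344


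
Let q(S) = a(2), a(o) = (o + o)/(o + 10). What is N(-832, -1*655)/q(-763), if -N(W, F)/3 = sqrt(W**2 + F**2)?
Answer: -9*sqrt(1121249) ≈ -9530.0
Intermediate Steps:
a(o) = 2*o/(10 + o) (a(o) = (2*o)/(10 + o) = 2*o/(10 + o))
q(S) = 1/3 (q(S) = 2*2/(10 + 2) = 2*2/12 = 2*2*(1/12) = 1/3)
N(W, F) = -3*sqrt(F**2 + W**2) (N(W, F) = -3*sqrt(W**2 + F**2) = -3*sqrt(F**2 + W**2))
N(-832, -1*655)/q(-763) = (-3*sqrt((-1*655)**2 + (-832)**2))/(1/3) = -3*sqrt((-655)**2 + 692224)*3 = -3*sqrt(429025 + 692224)*3 = -3*sqrt(1121249)*3 = -9*sqrt(1121249)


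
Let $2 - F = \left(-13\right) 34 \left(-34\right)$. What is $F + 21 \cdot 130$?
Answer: $-12296$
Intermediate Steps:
$F = -15026$ ($F = 2 - \left(-13\right) 34 \left(-34\right) = 2 - \left(-442\right) \left(-34\right) = 2 - 15028 = -15026$)
$F + 21 \cdot 130 = -15026 + 21 \cdot 130 = -15026 + 2730 = -12296$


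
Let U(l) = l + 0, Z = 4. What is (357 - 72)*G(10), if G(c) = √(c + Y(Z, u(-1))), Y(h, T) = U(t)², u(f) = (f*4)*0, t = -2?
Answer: 285*√14 ≈ 1066.4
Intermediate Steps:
U(l) = l
u(f) = 0 (u(f) = (4*f)*0 = 0)
Y(h, T) = 4 (Y(h, T) = (-2)² = 4)
G(c) = √(4 + c) (G(c) = √(c + 4) = √(4 + c))
(357 - 72)*G(10) = (357 - 72)*√(4 + 10) = 285*√14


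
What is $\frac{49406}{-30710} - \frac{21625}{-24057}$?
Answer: $- \frac{262228196}{369395235} \approx -0.70988$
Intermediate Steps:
$\frac{49406}{-30710} - \frac{21625}{-24057} = 49406 \left(- \frac{1}{30710}\right) - - \frac{21625}{24057} = - \frac{24703}{15355} + \frac{21625}{24057} = - \frac{262228196}{369395235}$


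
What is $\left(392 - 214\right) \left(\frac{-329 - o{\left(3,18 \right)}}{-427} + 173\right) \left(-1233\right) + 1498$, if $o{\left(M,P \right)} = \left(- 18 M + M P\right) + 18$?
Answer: $- \frac{16288281686}{427} \approx -3.8146 \cdot 10^{7}$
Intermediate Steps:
$o{\left(M,P \right)} = 18 - 18 M + M P$
$\left(392 - 214\right) \left(\frac{-329 - o{\left(3,18 \right)}}{-427} + 173\right) \left(-1233\right) + 1498 = \left(392 - 214\right) \left(\frac{-329 - \left(18 - 54 + 3 \cdot 18\right)}{-427} + 173\right) \left(-1233\right) + 1498 = 178 \left(\left(-329 - \left(18 - 54 + 54\right)\right) \left(- \frac{1}{427}\right) + 173\right) \left(-1233\right) + 1498 = 178 \left(\left(-329 - 18\right) \left(- \frac{1}{427}\right) + 173\right) \left(-1233\right) + 1498 = 178 \left(\left(-347\right) \left(- \frac{1}{427}\right) + 173\right) \left(-1233\right) + 1498 = 178 \left(\frac{347}{427} + 173\right) \left(-1233\right) + 1498 = 178 \cdot \frac{74218}{427} \left(-1233\right) + 1498 = \frac{13210804}{427} \left(-1233\right) + 1498 = - \frac{16288921332}{427} + 1498 = - \frac{16288281686}{427}$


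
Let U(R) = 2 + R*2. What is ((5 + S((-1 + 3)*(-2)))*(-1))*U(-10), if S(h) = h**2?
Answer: 378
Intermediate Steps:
U(R) = 2 + 2*R
((5 + S((-1 + 3)*(-2)))*(-1))*U(-10) = ((5 + ((-1 + 3)*(-2))**2)*(-1))*(2 + 2*(-10)) = ((5 + (2*(-2))**2)*(-1))*(2 - 20) = ((5 + (-4)**2)*(-1))*(-18) = ((5 + 16)*(-1))*(-18) = (21*(-1))*(-18) = -21*(-18) = 378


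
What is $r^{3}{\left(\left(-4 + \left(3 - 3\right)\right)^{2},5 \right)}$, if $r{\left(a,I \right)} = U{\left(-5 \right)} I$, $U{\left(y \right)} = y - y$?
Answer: $0$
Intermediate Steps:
$U{\left(y \right)} = 0$
$r{\left(a,I \right)} = 0$ ($r{\left(a,I \right)} = 0 I = 0$)
$r^{3}{\left(\left(-4 + \left(3 - 3\right)\right)^{2},5 \right)} = 0^{3} = 0$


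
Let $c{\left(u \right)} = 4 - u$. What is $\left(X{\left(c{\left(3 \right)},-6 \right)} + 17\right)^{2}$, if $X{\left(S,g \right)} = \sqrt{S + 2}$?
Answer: $\left(17 + \sqrt{3}\right)^{2} \approx 350.89$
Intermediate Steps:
$X{\left(S,g \right)} = \sqrt{2 + S}$
$\left(X{\left(c{\left(3 \right)},-6 \right)} + 17\right)^{2} = \left(\sqrt{2 + \left(4 - 3\right)} + 17\right)^{2} = \left(\sqrt{2 + 1} + 17\right)^{2} = \left(\sqrt{3} + 17\right)^{2} = \left(17 + \sqrt{3}\right)^{2}$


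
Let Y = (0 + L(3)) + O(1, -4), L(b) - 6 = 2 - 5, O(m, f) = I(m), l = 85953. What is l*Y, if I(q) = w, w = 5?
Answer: 687624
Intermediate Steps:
I(q) = 5
O(m, f) = 5
L(b) = 3 (L(b) = 6 + (2 - 5) = 6 - 3 = 3)
Y = 8 (Y = (0 + 3) + 5 = 3 + 5 = 8)
l*Y = 85953*8 = 687624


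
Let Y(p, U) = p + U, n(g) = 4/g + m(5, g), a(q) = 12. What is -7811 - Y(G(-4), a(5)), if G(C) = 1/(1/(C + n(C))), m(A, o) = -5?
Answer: -7813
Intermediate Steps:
n(g) = -5 + 4/g (n(g) = 4/g - 5 = -5 + 4/g)
G(C) = -5 + C + 4/C (G(C) = 1/(1/(C + (-5 + 4/C))) = 1/(1/(-5 + C + 4/C)) = -5 + C + 4/C)
Y(p, U) = U + p
-7811 - Y(G(-4), a(5)) = -7811 - (12 + (-5 - 4 + 4/(-4))) = -7811 - (12 + (-5 - 4 + 4*(-1/4))) = -7811 - (12 + (-5 - 4 - 1)) = -7811 - (12 - 10) = -7811 - 1*2 = -7811 - 2 = -7813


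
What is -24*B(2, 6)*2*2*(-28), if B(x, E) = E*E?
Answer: 96768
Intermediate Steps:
B(x, E) = E²
-24*B(2, 6)*2*2*(-28) = -24*6²*2*2*(-28) = -24*36*2*2*(-28) = -1728*2*(-28) = -24*144*(-28) = -3456*(-28) = 96768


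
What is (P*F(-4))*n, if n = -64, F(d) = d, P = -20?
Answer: -5120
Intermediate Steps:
(P*F(-4))*n = -20*(-4)*(-64) = 80*(-64) = -5120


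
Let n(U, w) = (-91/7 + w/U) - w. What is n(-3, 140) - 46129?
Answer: -138986/3 ≈ -46329.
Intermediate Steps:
n(U, w) = -13 - w + w/U (n(U, w) = (-91*⅐ + w/U) - w = (-13 + w/U) - w = -13 - w + w/U)
n(-3, 140) - 46129 = (-13 - 1*140 + 140/(-3)) - 46129 = (-13 - 140 + 140*(-⅓)) - 46129 = (-13 - 140 - 140/3) - 46129 = -599/3 - 46129 = -138986/3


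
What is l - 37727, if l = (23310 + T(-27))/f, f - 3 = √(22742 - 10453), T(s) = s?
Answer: -463357409/12280 + 23283*√12289/12280 ≈ -37523.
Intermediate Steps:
f = 3 + √12289 (f = 3 + √(22742 - 10453) = 3 + √12289 ≈ 113.86)
l = 23283/(3 + √12289) (l = (23310 - 27)/(3 + √12289) = 23283/(3 + √12289) ≈ 204.50)
l - 37727 = (-69849/12280 + 23283*√12289/12280) - 37727 = -463357409/12280 + 23283*√12289/12280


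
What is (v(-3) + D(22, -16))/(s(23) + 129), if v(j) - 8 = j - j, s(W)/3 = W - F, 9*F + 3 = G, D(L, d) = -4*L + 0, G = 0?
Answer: -80/199 ≈ -0.40201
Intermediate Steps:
D(L, d) = -4*L
F = -1/3 (F = -1/3 + (1/9)*0 = -1/3 + 0 = -1/3 ≈ -0.33333)
s(W) = 1 + 3*W (s(W) = 3*(W - 1*(-1/3)) = 3*(W + 1/3) = 3*(1/3 + W) = 1 + 3*W)
v(j) = 8 (v(j) = 8 + (j - j) = 8 + 0 = 8)
(v(-3) + D(22, -16))/(s(23) + 129) = (8 - 4*22)/((1 + 3*23) + 129) = (8 - 88)/((1 + 69) + 129) = -80/(70 + 129) = -80/199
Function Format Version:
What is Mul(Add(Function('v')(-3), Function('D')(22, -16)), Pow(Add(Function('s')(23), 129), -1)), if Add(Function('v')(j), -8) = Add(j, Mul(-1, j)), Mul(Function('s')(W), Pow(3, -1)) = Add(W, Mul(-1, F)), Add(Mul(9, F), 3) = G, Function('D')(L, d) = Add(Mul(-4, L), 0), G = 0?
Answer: Rational(-80, 199) ≈ -0.40201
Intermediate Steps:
Function('D')(L, d) = Mul(-4, L)
F = Rational(-1, 3) (F = Add(Rational(-1, 3), Mul(Rational(1, 9), 0)) = Add(Rational(-1, 3), 0) = Rational(-1, 3) ≈ -0.33333)
Function('s')(W) = Add(1, Mul(3, W)) (Function('s')(W) = Mul(3, Add(W, Mul(-1, Rational(-1, 3)))) = Mul(3, Add(W, Rational(1, 3))) = Mul(3, Add(Rational(1, 3), W)) = Add(1, Mul(3, W)))
Function('v')(j) = 8 (Function('v')(j) = Add(8, Add(j, Mul(-1, j))) = Add(8, 0) = 8)
Mul(Add(Function('v')(-3), Function('D')(22, -16)), Pow(Add(Function('s')(23), 129), -1)) = Mul(Add(8, Mul(-4, 22)), Pow(Add(Add(1, Mul(3, 23)), 129), -1)) = Mul(Add(8, -88), Pow(Add(Add(1, 69), 129), -1)) = Mul(-80, Pow(Add(70, 129), -1)) = Mul(-80, Pow(199, -1)) = Mul(-80, Rational(1, 199)) = Rational(-80, 199)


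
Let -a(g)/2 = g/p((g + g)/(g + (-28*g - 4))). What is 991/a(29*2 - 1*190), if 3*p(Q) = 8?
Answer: 991/99 ≈ 10.010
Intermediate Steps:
p(Q) = 8/3 (p(Q) = (⅓)*8 = 8/3)
a(g) = -3*g/4 (a(g) = -2*g/8/3 = -3*g/4)
991/a(29*2 - 1*190) = 991/((-3*(29*2 - 1*190)/4)) = 991/((-3*(58 - 190)/4)) = 991/((-¾*(-132))) = 991/99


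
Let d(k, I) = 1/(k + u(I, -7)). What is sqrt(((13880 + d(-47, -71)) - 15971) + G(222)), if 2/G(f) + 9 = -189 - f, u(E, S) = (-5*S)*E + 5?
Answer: 17*I*sqrt(115186890)/3990 ≈ 45.728*I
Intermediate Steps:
u(E, S) = 5 - 5*E*S (u(E, S) = -5*E*S + 5 = 5 - 5*E*S)
G(f) = 2/(-198 - f) (G(f) = 2/(-9 + (-189 - f)) = 2/(-198 - f))
d(k, I) = 1/(5 + k + 35*I) (d(k, I) = 1/(k + (5 - 5*I*(-7))) = 1/(k + (5 + 35*I)) = 1/(5 + k + 35*I))
sqrt(((13880 + d(-47, -71)) - 15971) + G(222)) = sqrt(((13880 + 1/(5 - 47 + 35*(-71))) - 15971) - 2/(198 + 222)) = sqrt(((13880 + 1/(5 - 47 - 2485)) - 15971) - 2/420) = sqrt(((13880 + 1/(-2527)) - 15971) - 2*1/420) = sqrt(((13880 - 1/2527) - 15971) - 1/210) = sqrt((35074759/2527 - 15971) - 1/210) = sqrt(-5283958/2527 - 1/210) = sqrt(-158519101/75810) = 17*I*sqrt(115186890)/3990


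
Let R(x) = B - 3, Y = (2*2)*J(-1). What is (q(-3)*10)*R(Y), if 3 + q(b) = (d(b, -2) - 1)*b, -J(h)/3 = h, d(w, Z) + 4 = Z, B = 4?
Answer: 180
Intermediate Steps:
d(w, Z) = -4 + Z
J(h) = -3*h
q(b) = -3 - 7*b (q(b) = -3 + ((-4 - 2) - 1)*b = -3 + (-6 - 1)*b = -3 - 7*b)
Y = 12 (Y = (2*2)*(-3*(-1)) = 4*3 = 12)
R(x) = 1 (R(x) = 4 - 3 = 1)
(q(-3)*10)*R(Y) = ((-3 - 7*(-3))*10)*1 = ((-3 + 21)*10)*1 = (18*10)*1 = 180*1 = 180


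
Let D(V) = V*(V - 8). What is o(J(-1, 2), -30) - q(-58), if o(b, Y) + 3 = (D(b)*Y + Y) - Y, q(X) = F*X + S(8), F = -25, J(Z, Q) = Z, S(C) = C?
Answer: -1731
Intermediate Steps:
D(V) = V*(-8 + V)
q(X) = 8 - 25*X (q(X) = -25*X + 8 = 8 - 25*X)
o(b, Y) = -3 + Y*b*(-8 + b) (o(b, Y) = -3 + (((b*(-8 + b))*Y + Y) - Y) = -3 + ((Y*b*(-8 + b) + Y) - Y) = -3 + ((Y + Y*b*(-8 + b)) - Y) = -3 + Y*b*(-8 + b))
o(J(-1, 2), -30) - q(-58) = (-3 - 30*(-1)*(-8 - 1)) - (8 - 25*(-58)) = (-3 - 30*(-1)*(-9)) - (8 + 1450) = (-3 - 270) - 1*1458 = -273 - 1458 = -1731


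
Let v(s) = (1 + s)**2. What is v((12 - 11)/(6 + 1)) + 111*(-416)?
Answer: -2262560/49 ≈ -46175.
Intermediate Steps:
v((12 - 11)/(6 + 1)) + 111*(-416) = (1 + (12 - 11)/(6 + 1))**2 + 111*(-416) = (1 + 1/7)**2 - 46176 = (8/7)**2 - 46176 = 64/49 - 46176 = -2262560/49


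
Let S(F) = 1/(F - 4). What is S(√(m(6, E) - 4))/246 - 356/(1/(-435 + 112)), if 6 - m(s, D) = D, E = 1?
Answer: 84861143/738 ≈ 1.1499e+5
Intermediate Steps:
m(s, D) = 6 - D
S(F) = 1/(-4 + F)
S(√(m(6, E) - 4))/246 - 356/(1/(-435 + 112)) = 1/(-4 + √((6 - 1*1) - 4)*246) - 356/(1/(-435 + 112)) = (1/246)/(-4 + √((6 - 1) - 4)) - 356/(1/(-323)) = (1/246)/(-4 + √(5 - 4)) - 356/(-1/323) = (1/246)/(-4 + √1) - 356*(-323) = (1/246)/(-4 + 1) + 114988 = (1/246)/(-3) + 114988 = -⅓*1/246 + 114988 = -1/738 + 114988 = 84861143/738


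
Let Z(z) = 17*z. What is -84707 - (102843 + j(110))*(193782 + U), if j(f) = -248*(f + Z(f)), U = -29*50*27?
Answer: 60027593797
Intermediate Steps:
U = -39150 (U = -1450*27 = -39150)
j(f) = -4464*f (j(f) = -248*(f + 17*f) = -4464*f)
-84707 - (102843 + j(110))*(193782 + U) = -84707 - (102843 - 4464*110)*(193782 - 39150) = -84707 - (102843 - 491040)*154632 = -84707 - (-388197)*154632 = -84707 - 1*(-60027678504) = -84707 + 60027678504 = 60027593797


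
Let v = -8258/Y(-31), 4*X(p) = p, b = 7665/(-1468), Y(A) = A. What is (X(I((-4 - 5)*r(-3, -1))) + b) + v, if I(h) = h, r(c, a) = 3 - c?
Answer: 11270771/45508 ≈ 247.67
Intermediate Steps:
b = -7665/1468 (b = 7665*(-1/1468) = -7665/1468 ≈ -5.2214)
X(p) = p/4
v = 8258/31 (v = -8258/(-31) = -8258*(-1/31) = 8258/31 ≈ 266.39)
(X(I((-4 - 5)*r(-3, -1))) + b) + v = (((-4 - 5)*(3 - 1*(-3)))/4 - 7665/1468) + 8258/31 = ((-9*(3 + 3))/4 - 7665/1468) + 8258/31 = ((-9*6)/4 - 7665/1468) + 8258/31 = ((¼)*(-54) - 7665/1468) + 8258/31 = (-27/2 - 7665/1468) + 8258/31 = -27483/1468 + 8258/31 = 11270771/45508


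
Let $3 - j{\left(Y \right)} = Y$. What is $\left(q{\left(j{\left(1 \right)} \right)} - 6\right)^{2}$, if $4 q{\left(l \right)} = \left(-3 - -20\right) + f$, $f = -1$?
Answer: $4$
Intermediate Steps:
$j{\left(Y \right)} = 3 - Y$
$q{\left(l \right)} = 4$ ($q{\left(l \right)} = \frac{\left(-3 - -20\right) - 1}{4} = \frac{\left(-3 + 20\right) - 1}{4} = \frac{17 - 1}{4} = \frac{1}{4} \cdot 16 = 4$)
$\left(q{\left(j{\left(1 \right)} \right)} - 6\right)^{2} = \left(4 - 6\right)^{2} = \left(-2\right)^{2} = 4$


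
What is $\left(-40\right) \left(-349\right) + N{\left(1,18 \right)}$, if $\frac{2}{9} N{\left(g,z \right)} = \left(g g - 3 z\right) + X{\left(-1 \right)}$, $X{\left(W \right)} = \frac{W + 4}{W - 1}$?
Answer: $\frac{54859}{4} \approx 13715.0$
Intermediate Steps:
$X{\left(W \right)} = \frac{4 + W}{-1 + W}$
$N{\left(g,z \right)} = - \frac{27}{4} - \frac{27 z}{2} + \frac{9 g^{2}}{2}$ ($N{\left(g,z \right)} = \frac{9 \left(\left(g g - 3 z\right) + \frac{4 - 1}{-1 - 1}\right)}{2} = \frac{9 \left(\left(g^{2} - 3 z\right) + \frac{1}{-2} \cdot 3\right)}{2} = \frac{9 \left(\left(g^{2} - 3 z\right) - \frac{3}{2}\right)}{2} = \frac{9 \left(- \frac{3}{2} + g^{2} - 3 z\right)}{2} = - \frac{27}{4} - \frac{27 z}{2} + \frac{9 g^{2}}{2}$)
$\left(-40\right) \left(-349\right) + N{\left(1,18 \right)} = \left(-40\right) \left(-349\right) - \left(\frac{999}{4} - \frac{9}{2}\right) = 13960 - \frac{981}{4} = \frac{54859}{4}$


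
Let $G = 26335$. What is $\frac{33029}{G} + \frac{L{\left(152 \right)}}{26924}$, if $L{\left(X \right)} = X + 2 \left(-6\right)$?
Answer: $\frac{223239924}{177260885} \approx 1.2594$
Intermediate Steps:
$L{\left(X \right)} = -12 + X$ ($L{\left(X \right)} = X - 12 = -12 + X$)
$\frac{33029}{G} + \frac{L{\left(152 \right)}}{26924} = \frac{33029}{26335} + \frac{-12 + 152}{26924} = 33029 \cdot \frac{1}{26335} + 140 \cdot \frac{1}{26924} = \frac{33029}{26335} + \frac{35}{6731} = \frac{223239924}{177260885}$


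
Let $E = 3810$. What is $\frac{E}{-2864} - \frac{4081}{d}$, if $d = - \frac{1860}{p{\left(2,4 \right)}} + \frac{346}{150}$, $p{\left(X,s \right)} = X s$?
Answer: $\frac{73711005}{4495048} \approx 16.398$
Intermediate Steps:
$d = - \frac{34529}{150}$ ($d = - \frac{1860}{2 \cdot 4} + \frac{346}{150} = - \frac{1860}{8} + 346 \cdot \frac{1}{150} = \left(-1860\right) \frac{1}{8} + \frac{173}{75} = - \frac{465}{2} + \frac{173}{75} = - \frac{34529}{150} \approx -230.19$)
$\frac{E}{-2864} - \frac{4081}{d} = \frac{3810}{-2864} - \frac{4081}{- \frac{34529}{150}} = 3810 \left(- \frac{1}{2864}\right) - - \frac{55650}{3139} = - \frac{1905}{1432} + \frac{55650}{3139} = \frac{73711005}{4495048}$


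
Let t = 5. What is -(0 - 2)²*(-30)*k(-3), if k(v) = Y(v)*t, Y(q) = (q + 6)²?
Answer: 5400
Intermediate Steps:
Y(q) = (6 + q)²
k(v) = 5*(6 + v)² (k(v) = (6 + v)²*5 = 5*(6 + v)²)
-(0 - 2)²*(-30)*k(-3) = -(0 - 2)²*(-30)*5*(6 - 3)² = -(-2)²*(-30)*5*3² = -4*(-30)*5*9 = -(-120)*45 = -1*(-5400) = 5400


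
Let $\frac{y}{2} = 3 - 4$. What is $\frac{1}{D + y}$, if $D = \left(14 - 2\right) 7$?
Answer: $\frac{1}{82} \approx 0.012195$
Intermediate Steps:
$D = 84$ ($D = 12 \cdot 7 = 84$)
$y = -2$ ($y = 2 \left(3 - 4\right) = 2 \left(-1\right) = -2$)
$\frac{1}{D + y} = \frac{1}{84 - 2} = \frac{1}{82}$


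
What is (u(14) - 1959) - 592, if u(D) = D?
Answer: -2537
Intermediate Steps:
(u(14) - 1959) - 592 = (14 - 1959) - 592 = -1945 - 592 = -2537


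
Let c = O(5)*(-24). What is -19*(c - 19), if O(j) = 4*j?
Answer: 9481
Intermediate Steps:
c = -480 (c = (4*5)*(-24) = 20*(-24) = -480)
-19*(c - 19) = -19*(-480 - 19) = -19*(-499) = 9481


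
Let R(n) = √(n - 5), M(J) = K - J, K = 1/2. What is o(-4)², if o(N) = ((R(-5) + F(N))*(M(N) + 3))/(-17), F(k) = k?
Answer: 675/578 - 450*I*√10/289 ≈ 1.1678 - 4.924*I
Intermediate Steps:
K = ½ ≈ 0.50000
M(J) = ½ - J
R(n) = √(-5 + n)
o(N) = -(7/2 - N)*(N + I*√10)/17 (o(N) = ((√(-5 - 5) + N)*((½ - N) + 3))/(-17) = ((√(-10) + N)*(7/2 - N))*(-1/17) = ((I*√10 + N)*(7/2 - N))*(-1/17) = ((N + I*√10)*(7/2 - N))*(-1/17) = ((7/2 - N)*(N + I*√10))*(-1/17) = -(7/2 - N)*(N + I*√10)/17)
o(-4)² = (-7/34*(-4) + (1/17)*(-4)² - 7*I*√10/34 + (1/17)*I*(-4)*√10)² = (14/17 + (1/17)*16 - 7*I*√10/34 - 4*I*√10/17)² = (14/17 + 16/17 - 7*I*√10/34 - 4*I*√10/17)² = (30/17 - 15*I*√10/34)²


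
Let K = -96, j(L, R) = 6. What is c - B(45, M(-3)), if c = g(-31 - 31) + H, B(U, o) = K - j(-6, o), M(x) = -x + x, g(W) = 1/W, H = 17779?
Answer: 1108621/62 ≈ 17881.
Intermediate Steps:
M(x) = 0
B(U, o) = -102 (B(U, o) = -96 - 1*6 = -96 - 6 = -102)
c = 1102297/62 (c = 1/(-31 - 31) + 17779 = 1/(-62) + 17779 = -1/62 + 17779 = 1102297/62 ≈ 17779.)
c - B(45, M(-3)) = 1102297/62 - 1*(-102) = 1102297/62 + 102 = 1108621/62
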